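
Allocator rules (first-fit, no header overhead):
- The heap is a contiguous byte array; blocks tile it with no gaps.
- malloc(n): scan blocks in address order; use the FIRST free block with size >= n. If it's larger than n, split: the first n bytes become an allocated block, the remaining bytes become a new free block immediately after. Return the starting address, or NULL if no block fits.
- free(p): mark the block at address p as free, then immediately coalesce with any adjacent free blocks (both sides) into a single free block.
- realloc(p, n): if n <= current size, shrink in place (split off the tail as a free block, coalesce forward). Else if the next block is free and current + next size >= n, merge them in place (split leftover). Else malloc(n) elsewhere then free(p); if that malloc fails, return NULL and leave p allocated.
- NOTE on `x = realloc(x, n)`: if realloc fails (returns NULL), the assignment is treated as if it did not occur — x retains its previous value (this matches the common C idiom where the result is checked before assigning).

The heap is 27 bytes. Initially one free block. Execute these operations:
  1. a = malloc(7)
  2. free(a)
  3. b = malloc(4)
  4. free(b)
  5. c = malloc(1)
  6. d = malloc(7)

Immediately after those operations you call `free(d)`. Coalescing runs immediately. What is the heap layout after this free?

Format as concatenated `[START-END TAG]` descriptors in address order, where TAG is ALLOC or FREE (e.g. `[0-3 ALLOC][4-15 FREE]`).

Op 1: a = malloc(7) -> a = 0; heap: [0-6 ALLOC][7-26 FREE]
Op 2: free(a) -> (freed a); heap: [0-26 FREE]
Op 3: b = malloc(4) -> b = 0; heap: [0-3 ALLOC][4-26 FREE]
Op 4: free(b) -> (freed b); heap: [0-26 FREE]
Op 5: c = malloc(1) -> c = 0; heap: [0-0 ALLOC][1-26 FREE]
Op 6: d = malloc(7) -> d = 1; heap: [0-0 ALLOC][1-7 ALLOC][8-26 FREE]
free(d): d = 1 -> block [1-7 ALLOC]; mark free, coalesce with adjacent free neighbors -> [0-0 ALLOC][1-26 FREE]

Answer: [0-0 ALLOC][1-26 FREE]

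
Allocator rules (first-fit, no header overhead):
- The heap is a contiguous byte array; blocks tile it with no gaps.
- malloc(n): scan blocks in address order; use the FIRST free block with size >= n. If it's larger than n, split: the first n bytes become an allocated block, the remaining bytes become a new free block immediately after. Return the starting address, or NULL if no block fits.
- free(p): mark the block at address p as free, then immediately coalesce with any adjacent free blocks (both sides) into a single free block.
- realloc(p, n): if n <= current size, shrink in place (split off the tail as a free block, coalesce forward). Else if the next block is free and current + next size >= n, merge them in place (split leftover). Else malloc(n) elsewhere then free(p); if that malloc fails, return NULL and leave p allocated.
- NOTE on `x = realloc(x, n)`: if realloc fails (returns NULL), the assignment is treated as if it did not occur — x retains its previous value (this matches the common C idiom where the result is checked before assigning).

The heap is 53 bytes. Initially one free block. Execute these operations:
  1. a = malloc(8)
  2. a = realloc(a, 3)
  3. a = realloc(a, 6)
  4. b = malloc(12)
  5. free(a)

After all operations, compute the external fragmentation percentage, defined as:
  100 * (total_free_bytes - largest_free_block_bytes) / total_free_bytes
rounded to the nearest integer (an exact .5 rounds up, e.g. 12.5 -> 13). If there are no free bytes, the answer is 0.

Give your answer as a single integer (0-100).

Op 1: a = malloc(8) -> a = 0; heap: [0-7 ALLOC][8-52 FREE]
Op 2: a = realloc(a, 3) -> a = 0; heap: [0-2 ALLOC][3-52 FREE]
Op 3: a = realloc(a, 6) -> a = 0; heap: [0-5 ALLOC][6-52 FREE]
Op 4: b = malloc(12) -> b = 6; heap: [0-5 ALLOC][6-17 ALLOC][18-52 FREE]
Op 5: free(a) -> (freed a); heap: [0-5 FREE][6-17 ALLOC][18-52 FREE]
Free blocks: [6 35] total_free=41 largest=35 -> 100*(41-35)/41 = 600/41 ≈ 14.634 -> rounds to 15

Answer: 15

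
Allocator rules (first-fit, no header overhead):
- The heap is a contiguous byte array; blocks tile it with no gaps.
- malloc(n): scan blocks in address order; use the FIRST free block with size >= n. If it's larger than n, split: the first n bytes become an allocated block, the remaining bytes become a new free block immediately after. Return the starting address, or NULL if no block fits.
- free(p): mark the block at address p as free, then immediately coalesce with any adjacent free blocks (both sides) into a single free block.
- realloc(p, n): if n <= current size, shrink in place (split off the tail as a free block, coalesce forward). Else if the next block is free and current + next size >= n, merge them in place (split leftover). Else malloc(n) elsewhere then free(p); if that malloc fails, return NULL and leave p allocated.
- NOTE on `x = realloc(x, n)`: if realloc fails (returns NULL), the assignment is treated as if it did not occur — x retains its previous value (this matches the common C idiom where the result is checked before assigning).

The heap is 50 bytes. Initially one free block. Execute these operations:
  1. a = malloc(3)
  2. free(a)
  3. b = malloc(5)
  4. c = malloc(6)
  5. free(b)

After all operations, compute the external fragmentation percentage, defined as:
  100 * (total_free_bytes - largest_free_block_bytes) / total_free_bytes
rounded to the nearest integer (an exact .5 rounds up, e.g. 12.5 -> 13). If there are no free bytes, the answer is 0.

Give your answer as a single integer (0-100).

Answer: 11

Derivation:
Op 1: a = malloc(3) -> a = 0; heap: [0-2 ALLOC][3-49 FREE]
Op 2: free(a) -> (freed a); heap: [0-49 FREE]
Op 3: b = malloc(5) -> b = 0; heap: [0-4 ALLOC][5-49 FREE]
Op 4: c = malloc(6) -> c = 5; heap: [0-4 ALLOC][5-10 ALLOC][11-49 FREE]
Op 5: free(b) -> (freed b); heap: [0-4 FREE][5-10 ALLOC][11-49 FREE]
Free blocks: [5 39] total_free=44 largest=39 -> 100*(44-39)/44 = 500/44 ≈ 11.364 -> rounds to 11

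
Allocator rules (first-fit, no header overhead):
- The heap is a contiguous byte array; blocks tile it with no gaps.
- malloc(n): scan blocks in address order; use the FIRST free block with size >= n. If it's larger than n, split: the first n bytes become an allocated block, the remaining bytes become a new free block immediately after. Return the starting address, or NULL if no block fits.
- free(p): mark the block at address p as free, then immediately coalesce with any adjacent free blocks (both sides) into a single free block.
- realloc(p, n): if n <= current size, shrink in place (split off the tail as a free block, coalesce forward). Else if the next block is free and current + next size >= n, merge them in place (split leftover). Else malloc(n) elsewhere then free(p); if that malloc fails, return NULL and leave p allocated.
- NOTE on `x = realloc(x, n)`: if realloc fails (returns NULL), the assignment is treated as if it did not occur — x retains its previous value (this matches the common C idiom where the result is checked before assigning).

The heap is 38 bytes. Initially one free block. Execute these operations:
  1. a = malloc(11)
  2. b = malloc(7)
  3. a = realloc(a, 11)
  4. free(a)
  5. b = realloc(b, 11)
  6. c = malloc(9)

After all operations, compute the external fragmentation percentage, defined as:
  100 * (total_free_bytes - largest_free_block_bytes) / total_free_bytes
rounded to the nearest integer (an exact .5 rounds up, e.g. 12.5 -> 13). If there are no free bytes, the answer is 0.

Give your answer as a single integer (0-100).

Op 1: a = malloc(11) -> a = 0; heap: [0-10 ALLOC][11-37 FREE]
Op 2: b = malloc(7) -> b = 11; heap: [0-10 ALLOC][11-17 ALLOC][18-37 FREE]
Op 3: a = realloc(a, 11) -> a = 0; heap: [0-10 ALLOC][11-17 ALLOC][18-37 FREE]
Op 4: free(a) -> (freed a); heap: [0-10 FREE][11-17 ALLOC][18-37 FREE]
Op 5: b = realloc(b, 11) -> b = 11; heap: [0-10 FREE][11-21 ALLOC][22-37 FREE]
Op 6: c = malloc(9) -> c = 0; heap: [0-8 ALLOC][9-10 FREE][11-21 ALLOC][22-37 FREE]
Free blocks: [2 16] total_free=18 largest=16 -> 100*(18-16)/18 = 200/18 ≈ 11.111 -> rounds to 11

Answer: 11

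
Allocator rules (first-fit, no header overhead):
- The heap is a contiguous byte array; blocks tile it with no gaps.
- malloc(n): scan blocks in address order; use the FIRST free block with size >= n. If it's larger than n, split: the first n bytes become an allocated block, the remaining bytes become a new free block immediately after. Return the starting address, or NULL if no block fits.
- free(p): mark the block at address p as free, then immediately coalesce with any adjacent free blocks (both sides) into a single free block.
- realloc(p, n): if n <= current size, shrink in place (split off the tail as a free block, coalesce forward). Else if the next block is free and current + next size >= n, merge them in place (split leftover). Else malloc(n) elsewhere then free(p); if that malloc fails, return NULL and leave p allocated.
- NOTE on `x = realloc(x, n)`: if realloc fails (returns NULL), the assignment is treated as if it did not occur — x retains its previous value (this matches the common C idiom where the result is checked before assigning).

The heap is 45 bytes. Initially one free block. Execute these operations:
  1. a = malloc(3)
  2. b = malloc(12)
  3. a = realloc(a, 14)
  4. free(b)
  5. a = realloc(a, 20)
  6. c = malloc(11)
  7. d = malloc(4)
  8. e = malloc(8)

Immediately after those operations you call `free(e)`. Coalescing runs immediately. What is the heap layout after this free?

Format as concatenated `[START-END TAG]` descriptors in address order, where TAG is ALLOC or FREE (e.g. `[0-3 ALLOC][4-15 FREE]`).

Answer: [0-10 ALLOC][11-14 ALLOC][15-34 ALLOC][35-44 FREE]

Derivation:
Op 1: a = malloc(3) -> a = 0; heap: [0-2 ALLOC][3-44 FREE]
Op 2: b = malloc(12) -> b = 3; heap: [0-2 ALLOC][3-14 ALLOC][15-44 FREE]
Op 3: a = realloc(a, 14) -> a = 15; heap: [0-2 FREE][3-14 ALLOC][15-28 ALLOC][29-44 FREE]
Op 4: free(b) -> (freed b); heap: [0-14 FREE][15-28 ALLOC][29-44 FREE]
Op 5: a = realloc(a, 20) -> a = 15; heap: [0-14 FREE][15-34 ALLOC][35-44 FREE]
Op 6: c = malloc(11) -> c = 0; heap: [0-10 ALLOC][11-14 FREE][15-34 ALLOC][35-44 FREE]
Op 7: d = malloc(4) -> d = 11; heap: [0-10 ALLOC][11-14 ALLOC][15-34 ALLOC][35-44 FREE]
Op 8: e = malloc(8) -> e = 35; heap: [0-10 ALLOC][11-14 ALLOC][15-34 ALLOC][35-42 ALLOC][43-44 FREE]
free(e): e = 35 -> block [35-42 ALLOC]; mark free, coalesce with adjacent free neighbors -> [0-10 ALLOC][11-14 ALLOC][15-34 ALLOC][35-44 FREE]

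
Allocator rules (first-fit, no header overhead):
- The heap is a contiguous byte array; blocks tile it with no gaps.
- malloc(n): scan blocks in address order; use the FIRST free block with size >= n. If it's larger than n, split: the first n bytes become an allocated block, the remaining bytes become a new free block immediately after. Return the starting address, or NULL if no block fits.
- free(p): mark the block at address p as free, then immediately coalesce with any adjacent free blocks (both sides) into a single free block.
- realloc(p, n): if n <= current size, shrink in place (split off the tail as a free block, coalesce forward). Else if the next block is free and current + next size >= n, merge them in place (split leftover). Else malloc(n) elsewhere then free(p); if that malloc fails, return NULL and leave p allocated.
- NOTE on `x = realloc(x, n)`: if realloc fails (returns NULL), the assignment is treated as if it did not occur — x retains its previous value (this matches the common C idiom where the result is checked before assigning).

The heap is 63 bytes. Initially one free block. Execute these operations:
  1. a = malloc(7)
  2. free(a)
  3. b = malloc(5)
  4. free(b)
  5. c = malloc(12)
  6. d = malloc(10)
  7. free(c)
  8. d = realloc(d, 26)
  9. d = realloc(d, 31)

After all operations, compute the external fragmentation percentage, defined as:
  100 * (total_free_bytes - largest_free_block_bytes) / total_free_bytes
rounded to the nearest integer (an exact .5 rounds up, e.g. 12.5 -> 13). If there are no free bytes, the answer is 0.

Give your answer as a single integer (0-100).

Answer: 38

Derivation:
Op 1: a = malloc(7) -> a = 0; heap: [0-6 ALLOC][7-62 FREE]
Op 2: free(a) -> (freed a); heap: [0-62 FREE]
Op 3: b = malloc(5) -> b = 0; heap: [0-4 ALLOC][5-62 FREE]
Op 4: free(b) -> (freed b); heap: [0-62 FREE]
Op 5: c = malloc(12) -> c = 0; heap: [0-11 ALLOC][12-62 FREE]
Op 6: d = malloc(10) -> d = 12; heap: [0-11 ALLOC][12-21 ALLOC][22-62 FREE]
Op 7: free(c) -> (freed c); heap: [0-11 FREE][12-21 ALLOC][22-62 FREE]
Op 8: d = realloc(d, 26) -> d = 12; heap: [0-11 FREE][12-37 ALLOC][38-62 FREE]
Op 9: d = realloc(d, 31) -> d = 12; heap: [0-11 FREE][12-42 ALLOC][43-62 FREE]
Free blocks: [12 20] total_free=32 largest=20 -> 100*(32-20)/32 = 1200/32 = 37.5 -> rounds to 38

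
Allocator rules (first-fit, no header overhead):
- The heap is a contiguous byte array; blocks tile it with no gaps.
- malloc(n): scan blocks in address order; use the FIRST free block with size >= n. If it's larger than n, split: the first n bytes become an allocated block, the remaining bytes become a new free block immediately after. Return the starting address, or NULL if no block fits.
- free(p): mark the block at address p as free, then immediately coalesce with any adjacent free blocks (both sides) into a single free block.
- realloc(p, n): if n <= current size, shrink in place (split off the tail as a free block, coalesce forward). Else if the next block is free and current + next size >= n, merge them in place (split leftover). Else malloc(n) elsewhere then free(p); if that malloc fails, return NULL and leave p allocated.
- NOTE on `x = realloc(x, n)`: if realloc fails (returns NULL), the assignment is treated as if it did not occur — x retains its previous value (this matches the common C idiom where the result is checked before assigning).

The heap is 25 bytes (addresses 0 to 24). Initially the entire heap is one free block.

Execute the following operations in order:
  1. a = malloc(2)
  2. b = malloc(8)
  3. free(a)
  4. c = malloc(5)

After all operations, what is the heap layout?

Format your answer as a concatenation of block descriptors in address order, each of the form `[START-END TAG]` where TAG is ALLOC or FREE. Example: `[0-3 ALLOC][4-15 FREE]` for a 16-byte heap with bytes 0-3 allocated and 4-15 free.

Answer: [0-1 FREE][2-9 ALLOC][10-14 ALLOC][15-24 FREE]

Derivation:
Op 1: a = malloc(2) -> a = 0; heap: [0-1 ALLOC][2-24 FREE]
Op 2: b = malloc(8) -> b = 2; heap: [0-1 ALLOC][2-9 ALLOC][10-24 FREE]
Op 3: free(a) -> (freed a); heap: [0-1 FREE][2-9 ALLOC][10-24 FREE]
Op 4: c = malloc(5) -> c = 10; heap: [0-1 FREE][2-9 ALLOC][10-14 ALLOC][15-24 FREE]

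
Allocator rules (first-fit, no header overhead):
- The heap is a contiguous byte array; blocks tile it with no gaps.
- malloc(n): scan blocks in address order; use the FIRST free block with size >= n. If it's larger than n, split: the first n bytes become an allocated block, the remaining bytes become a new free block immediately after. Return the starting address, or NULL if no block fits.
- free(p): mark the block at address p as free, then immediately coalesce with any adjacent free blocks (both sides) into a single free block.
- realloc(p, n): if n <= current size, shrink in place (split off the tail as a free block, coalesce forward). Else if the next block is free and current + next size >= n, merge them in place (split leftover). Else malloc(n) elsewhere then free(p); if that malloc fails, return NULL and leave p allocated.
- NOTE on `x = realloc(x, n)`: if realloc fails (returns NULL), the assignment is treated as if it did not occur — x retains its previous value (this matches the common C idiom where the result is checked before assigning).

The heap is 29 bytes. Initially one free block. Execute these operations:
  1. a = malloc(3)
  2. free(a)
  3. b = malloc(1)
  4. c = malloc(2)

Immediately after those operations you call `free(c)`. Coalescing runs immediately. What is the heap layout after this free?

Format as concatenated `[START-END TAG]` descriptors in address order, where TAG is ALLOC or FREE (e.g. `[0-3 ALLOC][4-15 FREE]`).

Op 1: a = malloc(3) -> a = 0; heap: [0-2 ALLOC][3-28 FREE]
Op 2: free(a) -> (freed a); heap: [0-28 FREE]
Op 3: b = malloc(1) -> b = 0; heap: [0-0 ALLOC][1-28 FREE]
Op 4: c = malloc(2) -> c = 1; heap: [0-0 ALLOC][1-2 ALLOC][3-28 FREE]
free(c): c = 1 -> block [1-2 ALLOC]; mark free, coalesce with adjacent free neighbors -> [0-0 ALLOC][1-28 FREE]

Answer: [0-0 ALLOC][1-28 FREE]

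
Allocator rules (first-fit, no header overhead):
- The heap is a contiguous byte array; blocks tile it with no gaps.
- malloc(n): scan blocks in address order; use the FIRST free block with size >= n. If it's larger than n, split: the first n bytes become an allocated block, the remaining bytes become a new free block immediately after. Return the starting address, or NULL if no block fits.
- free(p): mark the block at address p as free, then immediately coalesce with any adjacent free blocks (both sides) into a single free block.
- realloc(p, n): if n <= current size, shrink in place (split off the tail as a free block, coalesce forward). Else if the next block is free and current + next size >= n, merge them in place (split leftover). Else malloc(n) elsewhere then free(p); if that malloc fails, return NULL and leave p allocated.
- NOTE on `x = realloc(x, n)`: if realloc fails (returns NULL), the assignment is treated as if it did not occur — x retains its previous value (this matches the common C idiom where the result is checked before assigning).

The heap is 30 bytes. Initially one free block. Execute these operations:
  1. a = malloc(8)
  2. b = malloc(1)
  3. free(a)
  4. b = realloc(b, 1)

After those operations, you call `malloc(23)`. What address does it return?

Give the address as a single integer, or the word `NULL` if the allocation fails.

Op 1: a = malloc(8) -> a = 0; heap: [0-7 ALLOC][8-29 FREE]
Op 2: b = malloc(1) -> b = 8; heap: [0-7 ALLOC][8-8 ALLOC][9-29 FREE]
Op 3: free(a) -> (freed a); heap: [0-7 FREE][8-8 ALLOC][9-29 FREE]
Op 4: b = realloc(b, 1) -> b = 8; heap: [0-7 FREE][8-8 ALLOC][9-29 FREE]
malloc(23): first-fit scan over [0-7 FREE][8-8 ALLOC][9-29 FREE] -> NULL

Answer: NULL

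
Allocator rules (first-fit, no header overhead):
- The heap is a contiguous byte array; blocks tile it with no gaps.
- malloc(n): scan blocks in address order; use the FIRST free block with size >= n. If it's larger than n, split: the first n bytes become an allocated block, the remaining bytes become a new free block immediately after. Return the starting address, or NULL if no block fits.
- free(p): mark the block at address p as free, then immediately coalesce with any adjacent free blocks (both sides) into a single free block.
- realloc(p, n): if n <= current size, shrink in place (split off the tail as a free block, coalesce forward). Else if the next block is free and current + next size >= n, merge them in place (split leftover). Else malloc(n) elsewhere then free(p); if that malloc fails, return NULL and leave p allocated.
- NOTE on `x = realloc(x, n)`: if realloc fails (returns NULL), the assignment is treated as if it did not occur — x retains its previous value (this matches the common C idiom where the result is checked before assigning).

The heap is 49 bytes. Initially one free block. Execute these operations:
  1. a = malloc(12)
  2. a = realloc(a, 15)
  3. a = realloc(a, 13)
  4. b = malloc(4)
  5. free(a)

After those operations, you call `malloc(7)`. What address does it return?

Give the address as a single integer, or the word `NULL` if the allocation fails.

Answer: 0

Derivation:
Op 1: a = malloc(12) -> a = 0; heap: [0-11 ALLOC][12-48 FREE]
Op 2: a = realloc(a, 15) -> a = 0; heap: [0-14 ALLOC][15-48 FREE]
Op 3: a = realloc(a, 13) -> a = 0; heap: [0-12 ALLOC][13-48 FREE]
Op 4: b = malloc(4) -> b = 13; heap: [0-12 ALLOC][13-16 ALLOC][17-48 FREE]
Op 5: free(a) -> (freed a); heap: [0-12 FREE][13-16 ALLOC][17-48 FREE]
malloc(7): first-fit scan over [0-12 FREE][13-16 ALLOC][17-48 FREE] -> 0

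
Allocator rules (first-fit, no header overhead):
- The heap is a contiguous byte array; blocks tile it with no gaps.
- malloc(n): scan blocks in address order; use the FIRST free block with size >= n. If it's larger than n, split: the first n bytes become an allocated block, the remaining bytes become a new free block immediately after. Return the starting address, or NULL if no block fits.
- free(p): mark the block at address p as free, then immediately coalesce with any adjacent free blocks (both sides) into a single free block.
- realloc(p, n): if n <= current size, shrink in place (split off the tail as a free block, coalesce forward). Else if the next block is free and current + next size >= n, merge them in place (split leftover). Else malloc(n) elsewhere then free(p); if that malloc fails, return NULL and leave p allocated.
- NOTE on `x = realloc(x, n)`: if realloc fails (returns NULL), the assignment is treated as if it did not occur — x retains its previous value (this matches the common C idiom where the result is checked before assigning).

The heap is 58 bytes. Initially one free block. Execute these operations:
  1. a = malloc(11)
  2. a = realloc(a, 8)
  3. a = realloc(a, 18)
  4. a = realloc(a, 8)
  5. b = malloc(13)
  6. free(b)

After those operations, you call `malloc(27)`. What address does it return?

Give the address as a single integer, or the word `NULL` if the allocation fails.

Answer: 8

Derivation:
Op 1: a = malloc(11) -> a = 0; heap: [0-10 ALLOC][11-57 FREE]
Op 2: a = realloc(a, 8) -> a = 0; heap: [0-7 ALLOC][8-57 FREE]
Op 3: a = realloc(a, 18) -> a = 0; heap: [0-17 ALLOC][18-57 FREE]
Op 4: a = realloc(a, 8) -> a = 0; heap: [0-7 ALLOC][8-57 FREE]
Op 5: b = malloc(13) -> b = 8; heap: [0-7 ALLOC][8-20 ALLOC][21-57 FREE]
Op 6: free(b) -> (freed b); heap: [0-7 ALLOC][8-57 FREE]
malloc(27): first-fit scan over [0-7 ALLOC][8-57 FREE] -> 8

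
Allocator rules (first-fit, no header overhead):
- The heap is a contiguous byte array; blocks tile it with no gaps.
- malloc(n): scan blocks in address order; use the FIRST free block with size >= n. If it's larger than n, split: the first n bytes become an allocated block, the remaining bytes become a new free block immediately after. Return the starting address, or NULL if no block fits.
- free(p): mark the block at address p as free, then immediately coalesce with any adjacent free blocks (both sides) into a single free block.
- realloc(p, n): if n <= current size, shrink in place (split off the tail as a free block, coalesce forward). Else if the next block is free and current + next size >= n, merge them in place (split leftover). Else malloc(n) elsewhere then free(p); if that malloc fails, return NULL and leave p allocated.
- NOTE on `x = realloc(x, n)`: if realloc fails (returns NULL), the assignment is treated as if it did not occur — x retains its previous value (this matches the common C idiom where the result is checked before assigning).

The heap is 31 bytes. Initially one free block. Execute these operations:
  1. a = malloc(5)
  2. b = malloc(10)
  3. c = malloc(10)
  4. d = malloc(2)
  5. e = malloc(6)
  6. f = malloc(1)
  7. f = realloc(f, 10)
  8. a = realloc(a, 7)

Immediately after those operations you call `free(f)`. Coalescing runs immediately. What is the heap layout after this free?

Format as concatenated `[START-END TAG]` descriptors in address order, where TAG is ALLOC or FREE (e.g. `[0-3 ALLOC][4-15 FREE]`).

Op 1: a = malloc(5) -> a = 0; heap: [0-4 ALLOC][5-30 FREE]
Op 2: b = malloc(10) -> b = 5; heap: [0-4 ALLOC][5-14 ALLOC][15-30 FREE]
Op 3: c = malloc(10) -> c = 15; heap: [0-4 ALLOC][5-14 ALLOC][15-24 ALLOC][25-30 FREE]
Op 4: d = malloc(2) -> d = 25; heap: [0-4 ALLOC][5-14 ALLOC][15-24 ALLOC][25-26 ALLOC][27-30 FREE]
Op 5: e = malloc(6) -> e = NULL; heap: [0-4 ALLOC][5-14 ALLOC][15-24 ALLOC][25-26 ALLOC][27-30 FREE]
Op 6: f = malloc(1) -> f = 27; heap: [0-4 ALLOC][5-14 ALLOC][15-24 ALLOC][25-26 ALLOC][27-27 ALLOC][28-30 FREE]
Op 7: f = realloc(f, 10) -> NULL (f unchanged); heap: [0-4 ALLOC][5-14 ALLOC][15-24 ALLOC][25-26 ALLOC][27-27 ALLOC][28-30 FREE]
Op 8: a = realloc(a, 7) -> NULL (a unchanged); heap: [0-4 ALLOC][5-14 ALLOC][15-24 ALLOC][25-26 ALLOC][27-27 ALLOC][28-30 FREE]
free(f): f = 27 -> block [27-27 ALLOC]; mark free, coalesce with adjacent free neighbors -> [0-4 ALLOC][5-14 ALLOC][15-24 ALLOC][25-26 ALLOC][27-30 FREE]

Answer: [0-4 ALLOC][5-14 ALLOC][15-24 ALLOC][25-26 ALLOC][27-30 FREE]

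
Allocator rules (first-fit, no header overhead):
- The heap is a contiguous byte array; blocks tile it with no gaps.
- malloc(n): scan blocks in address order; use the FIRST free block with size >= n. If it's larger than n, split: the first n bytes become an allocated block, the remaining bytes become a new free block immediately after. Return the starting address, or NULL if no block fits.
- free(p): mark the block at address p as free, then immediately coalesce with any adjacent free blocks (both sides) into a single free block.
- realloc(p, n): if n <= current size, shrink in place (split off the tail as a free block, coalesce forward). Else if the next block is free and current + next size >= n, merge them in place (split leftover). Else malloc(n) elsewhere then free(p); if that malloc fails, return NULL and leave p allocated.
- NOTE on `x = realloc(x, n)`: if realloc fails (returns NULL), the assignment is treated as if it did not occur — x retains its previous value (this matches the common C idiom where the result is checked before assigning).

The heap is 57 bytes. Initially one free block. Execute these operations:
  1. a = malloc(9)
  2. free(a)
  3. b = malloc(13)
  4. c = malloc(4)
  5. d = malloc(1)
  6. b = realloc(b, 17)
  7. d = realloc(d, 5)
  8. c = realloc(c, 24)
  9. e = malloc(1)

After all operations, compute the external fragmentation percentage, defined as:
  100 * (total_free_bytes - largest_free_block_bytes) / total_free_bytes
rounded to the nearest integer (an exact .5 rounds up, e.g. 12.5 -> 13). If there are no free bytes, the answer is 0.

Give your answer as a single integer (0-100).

Op 1: a = malloc(9) -> a = 0; heap: [0-8 ALLOC][9-56 FREE]
Op 2: free(a) -> (freed a); heap: [0-56 FREE]
Op 3: b = malloc(13) -> b = 0; heap: [0-12 ALLOC][13-56 FREE]
Op 4: c = malloc(4) -> c = 13; heap: [0-12 ALLOC][13-16 ALLOC][17-56 FREE]
Op 5: d = malloc(1) -> d = 17; heap: [0-12 ALLOC][13-16 ALLOC][17-17 ALLOC][18-56 FREE]
Op 6: b = realloc(b, 17) -> b = 18; heap: [0-12 FREE][13-16 ALLOC][17-17 ALLOC][18-34 ALLOC][35-56 FREE]
Op 7: d = realloc(d, 5) -> d = 0; heap: [0-4 ALLOC][5-12 FREE][13-16 ALLOC][17-17 FREE][18-34 ALLOC][35-56 FREE]
Op 8: c = realloc(c, 24) -> NULL (c unchanged); heap: [0-4 ALLOC][5-12 FREE][13-16 ALLOC][17-17 FREE][18-34 ALLOC][35-56 FREE]
Op 9: e = malloc(1) -> e = 5; heap: [0-4 ALLOC][5-5 ALLOC][6-12 FREE][13-16 ALLOC][17-17 FREE][18-34 ALLOC][35-56 FREE]
Free blocks: [7 1 22] total_free=30 largest=22 -> 100*(30-22)/30 = 800/30 ≈ 26.667 -> rounds to 27

Answer: 27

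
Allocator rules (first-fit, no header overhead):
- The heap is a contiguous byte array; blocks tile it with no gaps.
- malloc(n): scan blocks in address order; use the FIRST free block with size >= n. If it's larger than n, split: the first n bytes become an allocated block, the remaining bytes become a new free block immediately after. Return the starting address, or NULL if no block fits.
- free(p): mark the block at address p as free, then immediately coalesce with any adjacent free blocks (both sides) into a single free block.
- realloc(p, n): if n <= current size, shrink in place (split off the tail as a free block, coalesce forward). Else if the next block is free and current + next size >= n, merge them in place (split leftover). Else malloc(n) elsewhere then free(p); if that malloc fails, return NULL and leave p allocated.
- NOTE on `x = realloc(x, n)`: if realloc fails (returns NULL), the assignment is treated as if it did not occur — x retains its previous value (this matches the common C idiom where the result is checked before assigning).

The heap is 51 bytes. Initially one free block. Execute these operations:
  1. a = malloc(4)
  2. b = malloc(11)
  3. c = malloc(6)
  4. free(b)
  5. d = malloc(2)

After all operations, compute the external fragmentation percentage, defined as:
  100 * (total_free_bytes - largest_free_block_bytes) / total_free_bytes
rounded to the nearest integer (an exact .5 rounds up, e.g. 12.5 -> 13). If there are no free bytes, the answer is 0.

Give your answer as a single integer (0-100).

Op 1: a = malloc(4) -> a = 0; heap: [0-3 ALLOC][4-50 FREE]
Op 2: b = malloc(11) -> b = 4; heap: [0-3 ALLOC][4-14 ALLOC][15-50 FREE]
Op 3: c = malloc(6) -> c = 15; heap: [0-3 ALLOC][4-14 ALLOC][15-20 ALLOC][21-50 FREE]
Op 4: free(b) -> (freed b); heap: [0-3 ALLOC][4-14 FREE][15-20 ALLOC][21-50 FREE]
Op 5: d = malloc(2) -> d = 4; heap: [0-3 ALLOC][4-5 ALLOC][6-14 FREE][15-20 ALLOC][21-50 FREE]
Free blocks: [9 30] total_free=39 largest=30 -> 100*(39-30)/39 = 900/39 ≈ 23.077 -> rounds to 23

Answer: 23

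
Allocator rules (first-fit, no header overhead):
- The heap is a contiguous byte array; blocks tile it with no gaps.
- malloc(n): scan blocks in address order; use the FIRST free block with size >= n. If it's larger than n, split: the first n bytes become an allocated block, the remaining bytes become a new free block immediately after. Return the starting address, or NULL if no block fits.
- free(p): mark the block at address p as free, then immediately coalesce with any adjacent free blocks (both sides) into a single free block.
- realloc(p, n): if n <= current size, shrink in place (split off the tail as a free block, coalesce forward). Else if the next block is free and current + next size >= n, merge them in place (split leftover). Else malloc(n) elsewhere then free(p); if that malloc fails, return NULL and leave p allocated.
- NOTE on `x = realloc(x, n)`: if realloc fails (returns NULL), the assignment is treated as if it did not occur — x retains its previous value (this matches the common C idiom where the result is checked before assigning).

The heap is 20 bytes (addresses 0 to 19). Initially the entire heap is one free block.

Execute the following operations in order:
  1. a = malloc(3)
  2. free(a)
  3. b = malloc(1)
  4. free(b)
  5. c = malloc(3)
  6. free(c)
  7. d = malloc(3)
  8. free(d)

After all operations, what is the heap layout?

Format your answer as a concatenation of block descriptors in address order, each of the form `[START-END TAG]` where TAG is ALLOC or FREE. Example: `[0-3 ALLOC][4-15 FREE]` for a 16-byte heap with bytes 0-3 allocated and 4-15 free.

Answer: [0-19 FREE]

Derivation:
Op 1: a = malloc(3) -> a = 0; heap: [0-2 ALLOC][3-19 FREE]
Op 2: free(a) -> (freed a); heap: [0-19 FREE]
Op 3: b = malloc(1) -> b = 0; heap: [0-0 ALLOC][1-19 FREE]
Op 4: free(b) -> (freed b); heap: [0-19 FREE]
Op 5: c = malloc(3) -> c = 0; heap: [0-2 ALLOC][3-19 FREE]
Op 6: free(c) -> (freed c); heap: [0-19 FREE]
Op 7: d = malloc(3) -> d = 0; heap: [0-2 ALLOC][3-19 FREE]
Op 8: free(d) -> (freed d); heap: [0-19 FREE]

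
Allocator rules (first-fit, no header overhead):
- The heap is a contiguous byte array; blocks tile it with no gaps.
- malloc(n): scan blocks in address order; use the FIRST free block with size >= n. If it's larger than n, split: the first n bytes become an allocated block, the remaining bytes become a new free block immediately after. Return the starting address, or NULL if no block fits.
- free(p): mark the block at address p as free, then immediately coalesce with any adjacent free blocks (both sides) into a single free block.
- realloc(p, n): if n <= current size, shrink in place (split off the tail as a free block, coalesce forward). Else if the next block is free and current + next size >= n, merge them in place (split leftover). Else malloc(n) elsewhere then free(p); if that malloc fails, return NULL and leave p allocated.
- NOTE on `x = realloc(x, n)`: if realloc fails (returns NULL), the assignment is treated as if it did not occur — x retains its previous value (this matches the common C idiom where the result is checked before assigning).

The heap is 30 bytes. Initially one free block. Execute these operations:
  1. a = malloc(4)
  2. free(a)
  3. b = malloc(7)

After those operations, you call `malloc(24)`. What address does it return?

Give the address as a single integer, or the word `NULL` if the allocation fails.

Op 1: a = malloc(4) -> a = 0; heap: [0-3 ALLOC][4-29 FREE]
Op 2: free(a) -> (freed a); heap: [0-29 FREE]
Op 3: b = malloc(7) -> b = 0; heap: [0-6 ALLOC][7-29 FREE]
malloc(24): first-fit scan over [0-6 ALLOC][7-29 FREE] -> NULL

Answer: NULL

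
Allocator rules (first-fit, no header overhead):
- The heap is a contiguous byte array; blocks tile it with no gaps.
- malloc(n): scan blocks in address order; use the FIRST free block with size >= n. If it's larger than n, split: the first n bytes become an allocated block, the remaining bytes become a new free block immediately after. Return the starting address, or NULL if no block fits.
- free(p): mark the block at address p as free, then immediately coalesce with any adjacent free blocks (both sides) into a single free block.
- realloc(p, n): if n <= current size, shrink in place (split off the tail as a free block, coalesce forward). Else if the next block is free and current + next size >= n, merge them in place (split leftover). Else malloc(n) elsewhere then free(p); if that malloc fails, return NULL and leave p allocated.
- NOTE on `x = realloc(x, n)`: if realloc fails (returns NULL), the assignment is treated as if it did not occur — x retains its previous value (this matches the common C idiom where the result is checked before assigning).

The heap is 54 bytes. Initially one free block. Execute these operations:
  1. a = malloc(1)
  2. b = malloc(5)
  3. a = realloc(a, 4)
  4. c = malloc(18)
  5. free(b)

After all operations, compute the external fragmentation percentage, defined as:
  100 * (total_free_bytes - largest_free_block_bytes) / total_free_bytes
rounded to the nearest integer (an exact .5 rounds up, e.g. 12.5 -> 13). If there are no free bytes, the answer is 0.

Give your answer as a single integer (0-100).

Op 1: a = malloc(1) -> a = 0; heap: [0-0 ALLOC][1-53 FREE]
Op 2: b = malloc(5) -> b = 1; heap: [0-0 ALLOC][1-5 ALLOC][6-53 FREE]
Op 3: a = realloc(a, 4) -> a = 6; heap: [0-0 FREE][1-5 ALLOC][6-9 ALLOC][10-53 FREE]
Op 4: c = malloc(18) -> c = 10; heap: [0-0 FREE][1-5 ALLOC][6-9 ALLOC][10-27 ALLOC][28-53 FREE]
Op 5: free(b) -> (freed b); heap: [0-5 FREE][6-9 ALLOC][10-27 ALLOC][28-53 FREE]
Free blocks: [6 26] total_free=32 largest=26 -> 100*(32-26)/32 = 600/32 = 18.75 -> rounds to 19

Answer: 19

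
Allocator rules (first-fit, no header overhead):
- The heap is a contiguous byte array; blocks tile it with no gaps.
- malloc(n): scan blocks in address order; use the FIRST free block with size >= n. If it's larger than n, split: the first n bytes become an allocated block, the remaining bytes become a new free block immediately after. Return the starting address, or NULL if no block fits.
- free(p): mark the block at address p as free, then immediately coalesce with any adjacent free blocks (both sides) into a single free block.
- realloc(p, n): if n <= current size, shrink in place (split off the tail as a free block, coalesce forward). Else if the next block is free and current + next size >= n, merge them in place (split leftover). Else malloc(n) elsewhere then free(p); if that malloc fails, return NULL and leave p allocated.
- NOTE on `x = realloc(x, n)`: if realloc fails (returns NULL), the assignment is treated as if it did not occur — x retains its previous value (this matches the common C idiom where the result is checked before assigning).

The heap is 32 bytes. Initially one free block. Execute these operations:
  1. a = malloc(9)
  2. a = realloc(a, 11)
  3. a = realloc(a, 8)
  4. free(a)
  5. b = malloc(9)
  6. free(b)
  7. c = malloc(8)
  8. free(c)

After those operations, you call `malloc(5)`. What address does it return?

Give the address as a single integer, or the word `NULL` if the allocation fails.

Answer: 0

Derivation:
Op 1: a = malloc(9) -> a = 0; heap: [0-8 ALLOC][9-31 FREE]
Op 2: a = realloc(a, 11) -> a = 0; heap: [0-10 ALLOC][11-31 FREE]
Op 3: a = realloc(a, 8) -> a = 0; heap: [0-7 ALLOC][8-31 FREE]
Op 4: free(a) -> (freed a); heap: [0-31 FREE]
Op 5: b = malloc(9) -> b = 0; heap: [0-8 ALLOC][9-31 FREE]
Op 6: free(b) -> (freed b); heap: [0-31 FREE]
Op 7: c = malloc(8) -> c = 0; heap: [0-7 ALLOC][8-31 FREE]
Op 8: free(c) -> (freed c); heap: [0-31 FREE]
malloc(5): first-fit scan over [0-31 FREE] -> 0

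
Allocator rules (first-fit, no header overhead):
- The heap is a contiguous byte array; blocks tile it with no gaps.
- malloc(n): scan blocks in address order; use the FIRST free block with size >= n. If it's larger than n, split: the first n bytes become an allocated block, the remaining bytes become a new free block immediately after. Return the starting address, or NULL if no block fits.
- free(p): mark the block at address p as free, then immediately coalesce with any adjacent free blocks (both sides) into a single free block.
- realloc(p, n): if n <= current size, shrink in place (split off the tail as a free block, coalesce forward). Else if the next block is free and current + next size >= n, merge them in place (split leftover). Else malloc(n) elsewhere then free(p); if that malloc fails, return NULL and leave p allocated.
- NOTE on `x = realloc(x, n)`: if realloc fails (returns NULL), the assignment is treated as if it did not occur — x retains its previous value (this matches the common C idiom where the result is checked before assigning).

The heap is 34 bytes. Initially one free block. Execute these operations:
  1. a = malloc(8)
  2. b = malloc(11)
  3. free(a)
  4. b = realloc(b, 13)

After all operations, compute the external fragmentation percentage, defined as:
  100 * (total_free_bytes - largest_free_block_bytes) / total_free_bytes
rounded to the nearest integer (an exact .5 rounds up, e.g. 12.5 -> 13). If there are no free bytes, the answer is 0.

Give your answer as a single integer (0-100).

Op 1: a = malloc(8) -> a = 0; heap: [0-7 ALLOC][8-33 FREE]
Op 2: b = malloc(11) -> b = 8; heap: [0-7 ALLOC][8-18 ALLOC][19-33 FREE]
Op 3: free(a) -> (freed a); heap: [0-7 FREE][8-18 ALLOC][19-33 FREE]
Op 4: b = realloc(b, 13) -> b = 8; heap: [0-7 FREE][8-20 ALLOC][21-33 FREE]
Free blocks: [8 13] total_free=21 largest=13 -> 100*(21-13)/21 = 800/21 ≈ 38.095 -> rounds to 38

Answer: 38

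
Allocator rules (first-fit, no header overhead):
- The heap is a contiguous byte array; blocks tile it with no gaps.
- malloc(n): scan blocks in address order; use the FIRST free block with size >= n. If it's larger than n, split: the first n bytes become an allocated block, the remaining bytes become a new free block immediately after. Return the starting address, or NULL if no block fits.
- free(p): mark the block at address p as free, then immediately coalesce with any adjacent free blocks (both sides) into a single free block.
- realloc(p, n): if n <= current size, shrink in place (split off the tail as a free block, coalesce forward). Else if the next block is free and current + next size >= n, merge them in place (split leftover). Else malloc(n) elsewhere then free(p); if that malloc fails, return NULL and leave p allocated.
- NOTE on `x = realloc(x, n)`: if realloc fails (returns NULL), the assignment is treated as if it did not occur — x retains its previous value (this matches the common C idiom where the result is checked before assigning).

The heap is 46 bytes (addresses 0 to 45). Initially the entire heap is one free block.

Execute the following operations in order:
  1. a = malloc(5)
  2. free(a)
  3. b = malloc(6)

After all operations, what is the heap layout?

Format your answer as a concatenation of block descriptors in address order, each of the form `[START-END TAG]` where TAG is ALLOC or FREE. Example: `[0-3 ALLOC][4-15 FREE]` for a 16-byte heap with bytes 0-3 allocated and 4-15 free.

Op 1: a = malloc(5) -> a = 0; heap: [0-4 ALLOC][5-45 FREE]
Op 2: free(a) -> (freed a); heap: [0-45 FREE]
Op 3: b = malloc(6) -> b = 0; heap: [0-5 ALLOC][6-45 FREE]

Answer: [0-5 ALLOC][6-45 FREE]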